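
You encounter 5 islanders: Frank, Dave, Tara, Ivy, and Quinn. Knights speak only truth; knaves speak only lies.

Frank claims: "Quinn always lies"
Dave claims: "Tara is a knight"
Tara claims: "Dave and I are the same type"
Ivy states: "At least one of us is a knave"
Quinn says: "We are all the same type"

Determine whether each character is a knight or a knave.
Frank is a knight.
Dave is a knight.
Tara is a knight.
Ivy is a knight.
Quinn is a knave.

Verification:
- Frank (knight) says "Quinn always lies" - this is TRUE because Quinn is a knave.
- Dave (knight) says "Tara is a knight" - this is TRUE because Tara is a knight.
- Tara (knight) says "Dave and I are the same type" - this is TRUE because Tara is a knight and Dave is a knight.
- Ivy (knight) says "At least one of us is a knave" - this is TRUE because Quinn is a knave.
- Quinn (knave) says "We are all the same type" - this is FALSE (a lie) because Frank, Dave, Tara, and Ivy are knights and Quinn is a knave.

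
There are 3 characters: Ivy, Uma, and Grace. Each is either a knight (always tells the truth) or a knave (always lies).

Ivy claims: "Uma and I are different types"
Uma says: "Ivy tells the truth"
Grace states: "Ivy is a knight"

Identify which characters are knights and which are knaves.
Ivy is a knave.
Uma is a knave.
Grace is a knave.

Verification:
- Ivy (knave) says "Uma and I are different types" - this is FALSE (a lie) because Ivy is a knave and Uma is a knave.
- Uma (knave) says "Ivy tells the truth" - this is FALSE (a lie) because Ivy is a knave.
- Grace (knave) says "Ivy is a knight" - this is FALSE (a lie) because Ivy is a knave.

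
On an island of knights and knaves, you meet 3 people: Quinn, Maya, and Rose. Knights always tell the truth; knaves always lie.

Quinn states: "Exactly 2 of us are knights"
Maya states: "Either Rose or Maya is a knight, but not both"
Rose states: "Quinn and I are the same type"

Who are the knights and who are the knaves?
Quinn is a knight.
Maya is a knight.
Rose is a knave.

Verification:
- Quinn (knight) says "Exactly 2 of us are knights" - this is TRUE because there are 2 knights.
- Maya (knight) says "Either Rose or Maya is a knight, but not both" - this is TRUE because Rose is a knave and Maya is a knight.
- Rose (knave) says "Quinn and I are the same type" - this is FALSE (a lie) because Rose is a knave and Quinn is a knight.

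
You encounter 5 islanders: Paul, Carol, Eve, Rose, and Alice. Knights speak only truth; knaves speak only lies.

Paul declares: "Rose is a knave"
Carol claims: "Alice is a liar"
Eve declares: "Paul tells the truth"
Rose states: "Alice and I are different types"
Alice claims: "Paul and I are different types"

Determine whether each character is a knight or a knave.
Paul is a knave.
Carol is a knight.
Eve is a knave.
Rose is a knight.
Alice is a knave.

Verification:
- Paul (knave) says "Rose is a knave" - this is FALSE (a lie) because Rose is a knight.
- Carol (knight) says "Alice is a liar" - this is TRUE because Alice is a knave.
- Eve (knave) says "Paul tells the truth" - this is FALSE (a lie) because Paul is a knave.
- Rose (knight) says "Alice and I are different types" - this is TRUE because Rose is a knight and Alice is a knave.
- Alice (knave) says "Paul and I are different types" - this is FALSE (a lie) because Alice is a knave and Paul is a knave.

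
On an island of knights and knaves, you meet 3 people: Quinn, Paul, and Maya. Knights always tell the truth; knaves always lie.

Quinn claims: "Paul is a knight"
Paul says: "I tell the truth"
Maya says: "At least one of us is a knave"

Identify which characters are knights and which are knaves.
Quinn is a knave.
Paul is a knave.
Maya is a knight.

Verification:
- Quinn (knave) says "Paul is a knight" - this is FALSE (a lie) because Paul is a knave.
- Paul (knave) says "I tell the truth" - this is FALSE (a lie) because Paul is a knave.
- Maya (knight) says "At least one of us is a knave" - this is TRUE because Quinn and Paul are knaves.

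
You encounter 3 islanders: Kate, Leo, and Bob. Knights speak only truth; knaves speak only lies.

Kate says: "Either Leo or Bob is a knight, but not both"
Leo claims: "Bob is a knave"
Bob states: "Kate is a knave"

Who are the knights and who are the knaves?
Kate is a knight.
Leo is a knight.
Bob is a knave.

Verification:
- Kate (knight) says "Either Leo or Bob is a knight, but not both" - this is TRUE because Leo is a knight and Bob is a knave.
- Leo (knight) says "Bob is a knave" - this is TRUE because Bob is a knave.
- Bob (knave) says "Kate is a knave" - this is FALSE (a lie) because Kate is a knight.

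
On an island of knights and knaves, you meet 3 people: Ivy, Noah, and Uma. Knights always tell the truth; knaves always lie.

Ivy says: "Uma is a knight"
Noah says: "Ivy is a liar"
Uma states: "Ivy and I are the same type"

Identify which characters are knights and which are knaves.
Ivy is a knight.
Noah is a knave.
Uma is a knight.

Verification:
- Ivy (knight) says "Uma is a knight" - this is TRUE because Uma is a knight.
- Noah (knave) says "Ivy is a liar" - this is FALSE (a lie) because Ivy is a knight.
- Uma (knight) says "Ivy and I are the same type" - this is TRUE because Uma is a knight and Ivy is a knight.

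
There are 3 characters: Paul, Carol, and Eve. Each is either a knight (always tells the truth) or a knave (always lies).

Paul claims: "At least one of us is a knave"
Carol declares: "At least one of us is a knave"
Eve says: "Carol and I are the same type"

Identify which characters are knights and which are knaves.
Paul is a knight.
Carol is a knight.
Eve is a knave.

Verification:
- Paul (knight) says "At least one of us is a knave" - this is TRUE because Eve is a knave.
- Carol (knight) says "At least one of us is a knave" - this is TRUE because Eve is a knave.
- Eve (knave) says "Carol and I are the same type" - this is FALSE (a lie) because Eve is a knave and Carol is a knight.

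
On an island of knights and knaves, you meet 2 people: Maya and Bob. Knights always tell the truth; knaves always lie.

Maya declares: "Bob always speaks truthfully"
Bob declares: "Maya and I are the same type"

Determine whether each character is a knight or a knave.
Maya is a knight.
Bob is a knight.

Verification:
- Maya (knight) says "Bob always speaks truthfully" - this is TRUE because Bob is a knight.
- Bob (knight) says "Maya and I are the same type" - this is TRUE because Bob is a knight and Maya is a knight.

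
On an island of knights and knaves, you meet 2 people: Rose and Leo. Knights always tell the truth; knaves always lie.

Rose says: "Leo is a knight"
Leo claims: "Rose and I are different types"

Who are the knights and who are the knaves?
Rose is a knave.
Leo is a knave.

Verification:
- Rose (knave) says "Leo is a knight" - this is FALSE (a lie) because Leo is a knave.
- Leo (knave) says "Rose and I are different types" - this is FALSE (a lie) because Leo is a knave and Rose is a knave.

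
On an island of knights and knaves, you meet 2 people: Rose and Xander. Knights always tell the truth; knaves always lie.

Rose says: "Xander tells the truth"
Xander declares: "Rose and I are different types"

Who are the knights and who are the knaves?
Rose is a knave.
Xander is a knave.

Verification:
- Rose (knave) says "Xander tells the truth" - this is FALSE (a lie) because Xander is a knave.
- Xander (knave) says "Rose and I are different types" - this is FALSE (a lie) because Xander is a knave and Rose is a knave.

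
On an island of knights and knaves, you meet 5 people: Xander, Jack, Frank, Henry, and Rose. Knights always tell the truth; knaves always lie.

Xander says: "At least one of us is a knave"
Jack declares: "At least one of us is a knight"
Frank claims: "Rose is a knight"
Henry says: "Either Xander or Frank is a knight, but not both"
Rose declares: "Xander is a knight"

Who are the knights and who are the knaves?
Xander is a knight.
Jack is a knight.
Frank is a knight.
Henry is a knave.
Rose is a knight.

Verification:
- Xander (knight) says "At least one of us is a knave" - this is TRUE because Henry is a knave.
- Jack (knight) says "At least one of us is a knight" - this is TRUE because Xander, Jack, Frank, and Rose are knights.
- Frank (knight) says "Rose is a knight" - this is TRUE because Rose is a knight.
- Henry (knave) says "Either Xander or Frank is a knight, but not both" - this is FALSE (a lie) because Xander is a knight and Frank is a knight.
- Rose (knight) says "Xander is a knight" - this is TRUE because Xander is a knight.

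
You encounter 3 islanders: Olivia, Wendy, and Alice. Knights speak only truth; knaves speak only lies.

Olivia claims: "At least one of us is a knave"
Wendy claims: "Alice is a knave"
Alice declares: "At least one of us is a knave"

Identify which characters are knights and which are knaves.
Olivia is a knight.
Wendy is a knave.
Alice is a knight.

Verification:
- Olivia (knight) says "At least one of us is a knave" - this is TRUE because Wendy is a knave.
- Wendy (knave) says "Alice is a knave" - this is FALSE (a lie) because Alice is a knight.
- Alice (knight) says "At least one of us is a knave" - this is TRUE because Wendy is a knave.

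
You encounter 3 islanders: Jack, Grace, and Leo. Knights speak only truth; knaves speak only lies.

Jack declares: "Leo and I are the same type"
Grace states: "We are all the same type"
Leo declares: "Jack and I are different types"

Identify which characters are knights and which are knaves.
Jack is a knave.
Grace is a knave.
Leo is a knight.

Verification:
- Jack (knave) says "Leo and I are the same type" - this is FALSE (a lie) because Jack is a knave and Leo is a knight.
- Grace (knave) says "We are all the same type" - this is FALSE (a lie) because Leo is a knight and Jack and Grace are knaves.
- Leo (knight) says "Jack and I are different types" - this is TRUE because Leo is a knight and Jack is a knave.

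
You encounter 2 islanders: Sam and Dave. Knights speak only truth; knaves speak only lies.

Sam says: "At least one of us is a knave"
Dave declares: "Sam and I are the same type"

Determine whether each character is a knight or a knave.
Sam is a knight.
Dave is a knave.

Verification:
- Sam (knight) says "At least one of us is a knave" - this is TRUE because Dave is a knave.
- Dave (knave) says "Sam and I are the same type" - this is FALSE (a lie) because Dave is a knave and Sam is a knight.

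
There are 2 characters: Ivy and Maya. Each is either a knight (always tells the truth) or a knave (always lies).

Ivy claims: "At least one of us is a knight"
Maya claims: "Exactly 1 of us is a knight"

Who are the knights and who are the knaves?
Ivy is a knave.
Maya is a knave.

Verification:
- Ivy (knave) says "At least one of us is a knight" - this is FALSE (a lie) because no one is a knight.
- Maya (knave) says "Exactly 1 of us is a knight" - this is FALSE (a lie) because there are 0 knights.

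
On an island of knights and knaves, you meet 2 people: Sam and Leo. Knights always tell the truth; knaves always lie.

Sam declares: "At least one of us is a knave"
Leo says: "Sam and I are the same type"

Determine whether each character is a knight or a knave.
Sam is a knight.
Leo is a knave.

Verification:
- Sam (knight) says "At least one of us is a knave" - this is TRUE because Leo is a knave.
- Leo (knave) says "Sam and I are the same type" - this is FALSE (a lie) because Leo is a knave and Sam is a knight.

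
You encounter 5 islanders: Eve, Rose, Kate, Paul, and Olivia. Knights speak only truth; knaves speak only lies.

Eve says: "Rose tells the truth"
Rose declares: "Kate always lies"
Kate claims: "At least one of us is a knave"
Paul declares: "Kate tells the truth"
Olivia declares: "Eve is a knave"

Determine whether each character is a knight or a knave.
Eve is a knave.
Rose is a knave.
Kate is a knight.
Paul is a knight.
Olivia is a knight.

Verification:
- Eve (knave) says "Rose tells the truth" - this is FALSE (a lie) because Rose is a knave.
- Rose (knave) says "Kate always lies" - this is FALSE (a lie) because Kate is a knight.
- Kate (knight) says "At least one of us is a knave" - this is TRUE because Eve and Rose are knaves.
- Paul (knight) says "Kate tells the truth" - this is TRUE because Kate is a knight.
- Olivia (knight) says "Eve is a knave" - this is TRUE because Eve is a knave.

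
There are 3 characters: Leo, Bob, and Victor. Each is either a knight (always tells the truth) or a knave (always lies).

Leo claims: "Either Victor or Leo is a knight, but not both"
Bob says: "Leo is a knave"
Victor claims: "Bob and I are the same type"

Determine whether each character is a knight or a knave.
Leo is a knave.
Bob is a knight.
Victor is a knave.

Verification:
- Leo (knave) says "Either Victor or Leo is a knight, but not both" - this is FALSE (a lie) because Victor is a knave and Leo is a knave.
- Bob (knight) says "Leo is a knave" - this is TRUE because Leo is a knave.
- Victor (knave) says "Bob and I are the same type" - this is FALSE (a lie) because Victor is a knave and Bob is a knight.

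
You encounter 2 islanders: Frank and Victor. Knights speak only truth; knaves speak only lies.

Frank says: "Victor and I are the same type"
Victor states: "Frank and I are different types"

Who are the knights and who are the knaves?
Frank is a knave.
Victor is a knight.

Verification:
- Frank (knave) says "Victor and I are the same type" - this is FALSE (a lie) because Frank is a knave and Victor is a knight.
- Victor (knight) says "Frank and I are different types" - this is TRUE because Victor is a knight and Frank is a knave.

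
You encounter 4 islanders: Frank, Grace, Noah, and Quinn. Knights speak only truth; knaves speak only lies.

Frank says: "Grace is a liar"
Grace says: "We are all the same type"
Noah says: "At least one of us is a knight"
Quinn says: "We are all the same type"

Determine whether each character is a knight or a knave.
Frank is a knight.
Grace is a knave.
Noah is a knight.
Quinn is a knave.

Verification:
- Frank (knight) says "Grace is a liar" - this is TRUE because Grace is a knave.
- Grace (knave) says "We are all the same type" - this is FALSE (a lie) because Frank and Noah are knights and Grace and Quinn are knaves.
- Noah (knight) says "At least one of us is a knight" - this is TRUE because Frank and Noah are knights.
- Quinn (knave) says "We are all the same type" - this is FALSE (a lie) because Frank and Noah are knights and Grace and Quinn are knaves.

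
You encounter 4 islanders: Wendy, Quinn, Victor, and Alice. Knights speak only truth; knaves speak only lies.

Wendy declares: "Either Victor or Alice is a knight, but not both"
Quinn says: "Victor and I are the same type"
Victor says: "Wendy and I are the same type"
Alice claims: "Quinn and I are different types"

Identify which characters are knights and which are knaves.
Wendy is a knight.
Quinn is a knave.
Victor is a knight.
Alice is a knave.

Verification:
- Wendy (knight) says "Either Victor or Alice is a knight, but not both" - this is TRUE because Victor is a knight and Alice is a knave.
- Quinn (knave) says "Victor and I are the same type" - this is FALSE (a lie) because Quinn is a knave and Victor is a knight.
- Victor (knight) says "Wendy and I are the same type" - this is TRUE because Victor is a knight and Wendy is a knight.
- Alice (knave) says "Quinn and I are different types" - this is FALSE (a lie) because Alice is a knave and Quinn is a knave.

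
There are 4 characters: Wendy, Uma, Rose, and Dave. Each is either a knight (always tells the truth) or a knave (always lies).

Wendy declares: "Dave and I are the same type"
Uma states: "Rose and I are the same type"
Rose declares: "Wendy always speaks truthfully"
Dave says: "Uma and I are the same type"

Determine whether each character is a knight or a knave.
Wendy is a knight.
Uma is a knight.
Rose is a knight.
Dave is a knight.

Verification:
- Wendy (knight) says "Dave and I are the same type" - this is TRUE because Wendy is a knight and Dave is a knight.
- Uma (knight) says "Rose and I are the same type" - this is TRUE because Uma is a knight and Rose is a knight.
- Rose (knight) says "Wendy always speaks truthfully" - this is TRUE because Wendy is a knight.
- Dave (knight) says "Uma and I are the same type" - this is TRUE because Dave is a knight and Uma is a knight.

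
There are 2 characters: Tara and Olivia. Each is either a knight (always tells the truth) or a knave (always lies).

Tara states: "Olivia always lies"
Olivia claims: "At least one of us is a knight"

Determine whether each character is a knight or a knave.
Tara is a knave.
Olivia is a knight.

Verification:
- Tara (knave) says "Olivia always lies" - this is FALSE (a lie) because Olivia is a knight.
- Olivia (knight) says "At least one of us is a knight" - this is TRUE because Olivia is a knight.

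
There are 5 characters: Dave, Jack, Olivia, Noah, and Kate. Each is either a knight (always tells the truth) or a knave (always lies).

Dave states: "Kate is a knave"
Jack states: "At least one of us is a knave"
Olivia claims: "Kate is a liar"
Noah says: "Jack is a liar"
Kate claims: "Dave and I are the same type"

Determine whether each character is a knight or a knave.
Dave is a knight.
Jack is a knight.
Olivia is a knight.
Noah is a knave.
Kate is a knave.

Verification:
- Dave (knight) says "Kate is a knave" - this is TRUE because Kate is a knave.
- Jack (knight) says "At least one of us is a knave" - this is TRUE because Noah and Kate are knaves.
- Olivia (knight) says "Kate is a liar" - this is TRUE because Kate is a knave.
- Noah (knave) says "Jack is a liar" - this is FALSE (a lie) because Jack is a knight.
- Kate (knave) says "Dave and I are the same type" - this is FALSE (a lie) because Kate is a knave and Dave is a knight.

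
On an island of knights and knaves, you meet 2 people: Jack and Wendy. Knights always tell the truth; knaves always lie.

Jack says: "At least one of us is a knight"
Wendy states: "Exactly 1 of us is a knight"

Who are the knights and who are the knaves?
Jack is a knave.
Wendy is a knave.

Verification:
- Jack (knave) says "At least one of us is a knight" - this is FALSE (a lie) because no one is a knight.
- Wendy (knave) says "Exactly 1 of us is a knight" - this is FALSE (a lie) because there are 0 knights.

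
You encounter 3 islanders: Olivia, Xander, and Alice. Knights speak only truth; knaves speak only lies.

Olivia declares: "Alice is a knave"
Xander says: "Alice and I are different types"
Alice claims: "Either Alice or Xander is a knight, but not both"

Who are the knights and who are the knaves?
Olivia is a knight.
Xander is a knave.
Alice is a knave.

Verification:
- Olivia (knight) says "Alice is a knave" - this is TRUE because Alice is a knave.
- Xander (knave) says "Alice and I are different types" - this is FALSE (a lie) because Xander is a knave and Alice is a knave.
- Alice (knave) says "Either Alice or Xander is a knight, but not both" - this is FALSE (a lie) because Alice is a knave and Xander is a knave.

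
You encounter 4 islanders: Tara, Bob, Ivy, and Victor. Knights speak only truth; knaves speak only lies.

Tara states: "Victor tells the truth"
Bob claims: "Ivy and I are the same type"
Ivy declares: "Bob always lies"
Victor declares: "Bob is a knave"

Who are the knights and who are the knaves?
Tara is a knight.
Bob is a knave.
Ivy is a knight.
Victor is a knight.

Verification:
- Tara (knight) says "Victor tells the truth" - this is TRUE because Victor is a knight.
- Bob (knave) says "Ivy and I are the same type" - this is FALSE (a lie) because Bob is a knave and Ivy is a knight.
- Ivy (knight) says "Bob always lies" - this is TRUE because Bob is a knave.
- Victor (knight) says "Bob is a knave" - this is TRUE because Bob is a knave.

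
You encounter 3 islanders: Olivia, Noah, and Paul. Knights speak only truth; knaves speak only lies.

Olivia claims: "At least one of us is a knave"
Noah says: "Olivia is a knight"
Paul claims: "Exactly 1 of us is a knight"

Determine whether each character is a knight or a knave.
Olivia is a knight.
Noah is a knight.
Paul is a knave.

Verification:
- Olivia (knight) says "At least one of us is a knave" - this is TRUE because Paul is a knave.
- Noah (knight) says "Olivia is a knight" - this is TRUE because Olivia is a knight.
- Paul (knave) says "Exactly 1 of us is a knight" - this is FALSE (a lie) because there are 2 knights.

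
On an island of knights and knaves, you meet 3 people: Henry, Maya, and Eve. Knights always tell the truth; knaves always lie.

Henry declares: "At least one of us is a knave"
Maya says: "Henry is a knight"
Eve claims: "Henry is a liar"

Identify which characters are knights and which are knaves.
Henry is a knight.
Maya is a knight.
Eve is a knave.

Verification:
- Henry (knight) says "At least one of us is a knave" - this is TRUE because Eve is a knave.
- Maya (knight) says "Henry is a knight" - this is TRUE because Henry is a knight.
- Eve (knave) says "Henry is a liar" - this is FALSE (a lie) because Henry is a knight.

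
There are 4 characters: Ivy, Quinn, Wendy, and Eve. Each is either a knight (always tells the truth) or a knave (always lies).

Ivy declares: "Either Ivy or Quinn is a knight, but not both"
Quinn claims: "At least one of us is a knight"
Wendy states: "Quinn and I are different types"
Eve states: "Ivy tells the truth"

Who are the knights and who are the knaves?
Ivy is a knave.
Quinn is a knave.
Wendy is a knave.
Eve is a knave.

Verification:
- Ivy (knave) says "Either Ivy or Quinn is a knight, but not both" - this is FALSE (a lie) because Ivy is a knave and Quinn is a knave.
- Quinn (knave) says "At least one of us is a knight" - this is FALSE (a lie) because no one is a knight.
- Wendy (knave) says "Quinn and I are different types" - this is FALSE (a lie) because Wendy is a knave and Quinn is a knave.
- Eve (knave) says "Ivy tells the truth" - this is FALSE (a lie) because Ivy is a knave.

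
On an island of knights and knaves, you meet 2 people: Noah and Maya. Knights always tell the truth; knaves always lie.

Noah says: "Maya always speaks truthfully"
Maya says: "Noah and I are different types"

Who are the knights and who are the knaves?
Noah is a knave.
Maya is a knave.

Verification:
- Noah (knave) says "Maya always speaks truthfully" - this is FALSE (a lie) because Maya is a knave.
- Maya (knave) says "Noah and I are different types" - this is FALSE (a lie) because Maya is a knave and Noah is a knave.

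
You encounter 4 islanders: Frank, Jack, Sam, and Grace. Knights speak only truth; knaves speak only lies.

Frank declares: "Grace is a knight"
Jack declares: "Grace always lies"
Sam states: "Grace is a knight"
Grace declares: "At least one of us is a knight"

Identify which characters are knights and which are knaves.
Frank is a knight.
Jack is a knave.
Sam is a knight.
Grace is a knight.

Verification:
- Frank (knight) says "Grace is a knight" - this is TRUE because Grace is a knight.
- Jack (knave) says "Grace always lies" - this is FALSE (a lie) because Grace is a knight.
- Sam (knight) says "Grace is a knight" - this is TRUE because Grace is a knight.
- Grace (knight) says "At least one of us is a knight" - this is TRUE because Frank, Sam, and Grace are knights.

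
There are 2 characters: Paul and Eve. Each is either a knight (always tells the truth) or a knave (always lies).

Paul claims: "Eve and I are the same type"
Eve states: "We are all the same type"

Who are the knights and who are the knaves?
Paul is a knight.
Eve is a knight.

Verification:
- Paul (knight) says "Eve and I are the same type" - this is TRUE because Paul is a knight and Eve is a knight.
- Eve (knight) says "We are all the same type" - this is TRUE because Paul and Eve are knights.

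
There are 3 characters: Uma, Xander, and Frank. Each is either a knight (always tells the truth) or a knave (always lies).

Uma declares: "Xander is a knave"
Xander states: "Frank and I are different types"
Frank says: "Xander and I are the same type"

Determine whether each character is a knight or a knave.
Uma is a knave.
Xander is a knight.
Frank is a knave.

Verification:
- Uma (knave) says "Xander is a knave" - this is FALSE (a lie) because Xander is a knight.
- Xander (knight) says "Frank and I are different types" - this is TRUE because Xander is a knight and Frank is a knave.
- Frank (knave) says "Xander and I are the same type" - this is FALSE (a lie) because Frank is a knave and Xander is a knight.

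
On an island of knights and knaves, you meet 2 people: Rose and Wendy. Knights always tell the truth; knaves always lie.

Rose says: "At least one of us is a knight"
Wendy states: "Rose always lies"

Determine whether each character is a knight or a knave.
Rose is a knight.
Wendy is a knave.

Verification:
- Rose (knight) says "At least one of us is a knight" - this is TRUE because Rose is a knight.
- Wendy (knave) says "Rose always lies" - this is FALSE (a lie) because Rose is a knight.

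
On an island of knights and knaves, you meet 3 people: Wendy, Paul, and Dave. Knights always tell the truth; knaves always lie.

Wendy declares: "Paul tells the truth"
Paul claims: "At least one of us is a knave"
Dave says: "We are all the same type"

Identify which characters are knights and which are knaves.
Wendy is a knight.
Paul is a knight.
Dave is a knave.

Verification:
- Wendy (knight) says "Paul tells the truth" - this is TRUE because Paul is a knight.
- Paul (knight) says "At least one of us is a knave" - this is TRUE because Dave is a knave.
- Dave (knave) says "We are all the same type" - this is FALSE (a lie) because Wendy and Paul are knights and Dave is a knave.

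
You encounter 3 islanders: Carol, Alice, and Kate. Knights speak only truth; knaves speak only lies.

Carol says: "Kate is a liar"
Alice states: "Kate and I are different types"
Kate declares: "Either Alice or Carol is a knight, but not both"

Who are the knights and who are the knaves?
Carol is a knight.
Alice is a knight.
Kate is a knave.

Verification:
- Carol (knight) says "Kate is a liar" - this is TRUE because Kate is a knave.
- Alice (knight) says "Kate and I are different types" - this is TRUE because Alice is a knight and Kate is a knave.
- Kate (knave) says "Either Alice or Carol is a knight, but not both" - this is FALSE (a lie) because Alice is a knight and Carol is a knight.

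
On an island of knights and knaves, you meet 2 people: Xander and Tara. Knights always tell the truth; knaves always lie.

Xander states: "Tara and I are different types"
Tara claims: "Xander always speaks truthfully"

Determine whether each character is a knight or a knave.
Xander is a knave.
Tara is a knave.

Verification:
- Xander (knave) says "Tara and I are different types" - this is FALSE (a lie) because Xander is a knave and Tara is a knave.
- Tara (knave) says "Xander always speaks truthfully" - this is FALSE (a lie) because Xander is a knave.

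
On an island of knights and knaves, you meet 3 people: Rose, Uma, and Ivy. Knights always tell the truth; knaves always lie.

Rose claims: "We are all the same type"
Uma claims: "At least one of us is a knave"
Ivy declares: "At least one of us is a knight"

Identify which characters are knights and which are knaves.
Rose is a knave.
Uma is a knight.
Ivy is a knight.

Verification:
- Rose (knave) says "We are all the same type" - this is FALSE (a lie) because Uma and Ivy are knights and Rose is a knave.
- Uma (knight) says "At least one of us is a knave" - this is TRUE because Rose is a knave.
- Ivy (knight) says "At least one of us is a knight" - this is TRUE because Uma and Ivy are knights.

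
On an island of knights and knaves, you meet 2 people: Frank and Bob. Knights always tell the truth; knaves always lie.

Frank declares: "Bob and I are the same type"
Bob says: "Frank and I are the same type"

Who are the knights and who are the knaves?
Frank is a knight.
Bob is a knight.

Verification:
- Frank (knight) says "Bob and I are the same type" - this is TRUE because Frank is a knight and Bob is a knight.
- Bob (knight) says "Frank and I are the same type" - this is TRUE because Bob is a knight and Frank is a knight.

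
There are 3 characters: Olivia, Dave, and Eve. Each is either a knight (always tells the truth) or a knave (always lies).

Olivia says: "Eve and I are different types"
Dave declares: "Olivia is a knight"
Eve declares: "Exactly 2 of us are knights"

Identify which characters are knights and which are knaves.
Olivia is a knave.
Dave is a knave.
Eve is a knave.

Verification:
- Olivia (knave) says "Eve and I are different types" - this is FALSE (a lie) because Olivia is a knave and Eve is a knave.
- Dave (knave) says "Olivia is a knight" - this is FALSE (a lie) because Olivia is a knave.
- Eve (knave) says "Exactly 2 of us are knights" - this is FALSE (a lie) because there are 0 knights.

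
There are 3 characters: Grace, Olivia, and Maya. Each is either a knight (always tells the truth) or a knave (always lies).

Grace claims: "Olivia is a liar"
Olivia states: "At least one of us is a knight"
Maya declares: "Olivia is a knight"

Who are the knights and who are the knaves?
Grace is a knave.
Olivia is a knight.
Maya is a knight.

Verification:
- Grace (knave) says "Olivia is a liar" - this is FALSE (a lie) because Olivia is a knight.
- Olivia (knight) says "At least one of us is a knight" - this is TRUE because Olivia and Maya are knights.
- Maya (knight) says "Olivia is a knight" - this is TRUE because Olivia is a knight.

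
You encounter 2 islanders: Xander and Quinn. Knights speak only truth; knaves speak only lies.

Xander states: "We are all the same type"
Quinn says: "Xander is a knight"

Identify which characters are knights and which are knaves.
Xander is a knight.
Quinn is a knight.

Verification:
- Xander (knight) says "We are all the same type" - this is TRUE because Xander and Quinn are knights.
- Quinn (knight) says "Xander is a knight" - this is TRUE because Xander is a knight.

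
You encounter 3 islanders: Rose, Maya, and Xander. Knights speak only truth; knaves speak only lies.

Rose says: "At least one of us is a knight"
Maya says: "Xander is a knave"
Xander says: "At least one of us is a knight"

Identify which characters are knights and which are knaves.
Rose is a knight.
Maya is a knave.
Xander is a knight.

Verification:
- Rose (knight) says "At least one of us is a knight" - this is TRUE because Rose and Xander are knights.
- Maya (knave) says "Xander is a knave" - this is FALSE (a lie) because Xander is a knight.
- Xander (knight) says "At least one of us is a knight" - this is TRUE because Rose and Xander are knights.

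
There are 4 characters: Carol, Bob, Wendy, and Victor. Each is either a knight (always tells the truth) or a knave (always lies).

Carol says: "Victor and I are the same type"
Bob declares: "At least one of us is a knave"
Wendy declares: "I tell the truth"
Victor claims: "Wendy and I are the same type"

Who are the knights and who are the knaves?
Carol is a knave.
Bob is a knight.
Wendy is a knight.
Victor is a knight.

Verification:
- Carol (knave) says "Victor and I are the same type" - this is FALSE (a lie) because Carol is a knave and Victor is a knight.
- Bob (knight) says "At least one of us is a knave" - this is TRUE because Carol is a knave.
- Wendy (knight) says "I tell the truth" - this is TRUE because Wendy is a knight.
- Victor (knight) says "Wendy and I are the same type" - this is TRUE because Victor is a knight and Wendy is a knight.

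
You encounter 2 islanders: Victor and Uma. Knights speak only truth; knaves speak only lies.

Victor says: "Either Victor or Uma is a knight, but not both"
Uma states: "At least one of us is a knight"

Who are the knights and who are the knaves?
Victor is a knave.
Uma is a knave.

Verification:
- Victor (knave) says "Either Victor or Uma is a knight, but not both" - this is FALSE (a lie) because Victor is a knave and Uma is a knave.
- Uma (knave) says "At least one of us is a knight" - this is FALSE (a lie) because no one is a knight.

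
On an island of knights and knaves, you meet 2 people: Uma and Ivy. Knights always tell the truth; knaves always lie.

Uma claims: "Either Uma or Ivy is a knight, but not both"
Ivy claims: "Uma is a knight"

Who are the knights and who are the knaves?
Uma is a knave.
Ivy is a knave.

Verification:
- Uma (knave) says "Either Uma or Ivy is a knight, but not both" - this is FALSE (a lie) because Uma is a knave and Ivy is a knave.
- Ivy (knave) says "Uma is a knight" - this is FALSE (a lie) because Uma is a knave.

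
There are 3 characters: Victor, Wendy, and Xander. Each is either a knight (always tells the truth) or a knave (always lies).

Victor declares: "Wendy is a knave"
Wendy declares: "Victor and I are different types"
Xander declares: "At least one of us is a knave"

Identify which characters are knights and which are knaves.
Victor is a knave.
Wendy is a knight.
Xander is a knight.

Verification:
- Victor (knave) says "Wendy is a knave" - this is FALSE (a lie) because Wendy is a knight.
- Wendy (knight) says "Victor and I are different types" - this is TRUE because Wendy is a knight and Victor is a knave.
- Xander (knight) says "At least one of us is a knave" - this is TRUE because Victor is a knave.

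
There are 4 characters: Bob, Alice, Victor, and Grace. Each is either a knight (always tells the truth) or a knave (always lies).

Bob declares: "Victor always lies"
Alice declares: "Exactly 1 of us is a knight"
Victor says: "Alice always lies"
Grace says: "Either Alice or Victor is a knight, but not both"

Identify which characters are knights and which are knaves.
Bob is a knave.
Alice is a knave.
Victor is a knight.
Grace is a knight.

Verification:
- Bob (knave) says "Victor always lies" - this is FALSE (a lie) because Victor is a knight.
- Alice (knave) says "Exactly 1 of us is a knight" - this is FALSE (a lie) because there are 2 knights.
- Victor (knight) says "Alice always lies" - this is TRUE because Alice is a knave.
- Grace (knight) says "Either Alice or Victor is a knight, but not both" - this is TRUE because Alice is a knave and Victor is a knight.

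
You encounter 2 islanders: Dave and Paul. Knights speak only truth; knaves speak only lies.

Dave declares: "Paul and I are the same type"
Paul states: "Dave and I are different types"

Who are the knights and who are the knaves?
Dave is a knave.
Paul is a knight.

Verification:
- Dave (knave) says "Paul and I are the same type" - this is FALSE (a lie) because Dave is a knave and Paul is a knight.
- Paul (knight) says "Dave and I are different types" - this is TRUE because Paul is a knight and Dave is a knave.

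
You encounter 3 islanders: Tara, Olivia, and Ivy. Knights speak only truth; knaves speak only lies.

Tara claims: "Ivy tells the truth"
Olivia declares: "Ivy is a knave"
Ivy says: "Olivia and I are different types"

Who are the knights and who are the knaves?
Tara is a knight.
Olivia is a knave.
Ivy is a knight.

Verification:
- Tara (knight) says "Ivy tells the truth" - this is TRUE because Ivy is a knight.
- Olivia (knave) says "Ivy is a knave" - this is FALSE (a lie) because Ivy is a knight.
- Ivy (knight) says "Olivia and I are different types" - this is TRUE because Ivy is a knight and Olivia is a knave.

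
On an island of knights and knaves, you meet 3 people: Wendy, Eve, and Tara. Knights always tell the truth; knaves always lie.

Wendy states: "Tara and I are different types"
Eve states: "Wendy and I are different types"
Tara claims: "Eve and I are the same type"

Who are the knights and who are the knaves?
Wendy is a knave.
Eve is a knight.
Tara is a knave.

Verification:
- Wendy (knave) says "Tara and I are different types" - this is FALSE (a lie) because Wendy is a knave and Tara is a knave.
- Eve (knight) says "Wendy and I are different types" - this is TRUE because Eve is a knight and Wendy is a knave.
- Tara (knave) says "Eve and I are the same type" - this is FALSE (a lie) because Tara is a knave and Eve is a knight.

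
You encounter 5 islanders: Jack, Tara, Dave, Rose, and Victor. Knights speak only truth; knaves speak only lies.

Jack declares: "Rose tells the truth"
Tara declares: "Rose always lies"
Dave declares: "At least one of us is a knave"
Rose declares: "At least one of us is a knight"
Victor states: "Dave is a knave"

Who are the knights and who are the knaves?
Jack is a knight.
Tara is a knave.
Dave is a knight.
Rose is a knight.
Victor is a knave.

Verification:
- Jack (knight) says "Rose tells the truth" - this is TRUE because Rose is a knight.
- Tara (knave) says "Rose always lies" - this is FALSE (a lie) because Rose is a knight.
- Dave (knight) says "At least one of us is a knave" - this is TRUE because Tara and Victor are knaves.
- Rose (knight) says "At least one of us is a knight" - this is TRUE because Jack, Dave, and Rose are knights.
- Victor (knave) says "Dave is a knave" - this is FALSE (a lie) because Dave is a knight.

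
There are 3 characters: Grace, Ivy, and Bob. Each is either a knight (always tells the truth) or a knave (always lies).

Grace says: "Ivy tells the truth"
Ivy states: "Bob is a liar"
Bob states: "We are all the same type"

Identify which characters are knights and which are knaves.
Grace is a knight.
Ivy is a knight.
Bob is a knave.

Verification:
- Grace (knight) says "Ivy tells the truth" - this is TRUE because Ivy is a knight.
- Ivy (knight) says "Bob is a liar" - this is TRUE because Bob is a knave.
- Bob (knave) says "We are all the same type" - this is FALSE (a lie) because Grace and Ivy are knights and Bob is a knave.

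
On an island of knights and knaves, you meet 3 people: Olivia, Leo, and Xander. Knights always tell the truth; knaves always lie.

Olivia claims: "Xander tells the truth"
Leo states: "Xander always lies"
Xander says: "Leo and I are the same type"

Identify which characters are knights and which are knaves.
Olivia is a knave.
Leo is a knight.
Xander is a knave.

Verification:
- Olivia (knave) says "Xander tells the truth" - this is FALSE (a lie) because Xander is a knave.
- Leo (knight) says "Xander always lies" - this is TRUE because Xander is a knave.
- Xander (knave) says "Leo and I are the same type" - this is FALSE (a lie) because Xander is a knave and Leo is a knight.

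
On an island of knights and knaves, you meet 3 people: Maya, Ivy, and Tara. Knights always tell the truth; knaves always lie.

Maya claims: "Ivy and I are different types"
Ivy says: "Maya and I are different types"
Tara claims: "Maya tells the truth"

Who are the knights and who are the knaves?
Maya is a knave.
Ivy is a knave.
Tara is a knave.

Verification:
- Maya (knave) says "Ivy and I are different types" - this is FALSE (a lie) because Maya is a knave and Ivy is a knave.
- Ivy (knave) says "Maya and I are different types" - this is FALSE (a lie) because Ivy is a knave and Maya is a knave.
- Tara (knave) says "Maya tells the truth" - this is FALSE (a lie) because Maya is a knave.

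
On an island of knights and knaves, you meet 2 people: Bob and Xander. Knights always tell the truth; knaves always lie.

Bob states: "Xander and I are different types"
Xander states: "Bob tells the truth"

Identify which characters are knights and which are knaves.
Bob is a knave.
Xander is a knave.

Verification:
- Bob (knave) says "Xander and I are different types" - this is FALSE (a lie) because Bob is a knave and Xander is a knave.
- Xander (knave) says "Bob tells the truth" - this is FALSE (a lie) because Bob is a knave.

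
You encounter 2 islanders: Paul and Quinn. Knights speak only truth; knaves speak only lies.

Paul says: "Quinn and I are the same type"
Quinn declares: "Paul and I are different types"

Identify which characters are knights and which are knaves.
Paul is a knave.
Quinn is a knight.

Verification:
- Paul (knave) says "Quinn and I are the same type" - this is FALSE (a lie) because Paul is a knave and Quinn is a knight.
- Quinn (knight) says "Paul and I are different types" - this is TRUE because Quinn is a knight and Paul is a knave.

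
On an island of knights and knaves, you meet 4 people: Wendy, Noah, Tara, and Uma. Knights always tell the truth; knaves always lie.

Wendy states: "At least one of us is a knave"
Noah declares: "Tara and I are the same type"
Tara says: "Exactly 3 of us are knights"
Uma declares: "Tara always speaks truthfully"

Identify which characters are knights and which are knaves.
Wendy is a knight.
Noah is a knave.
Tara is a knight.
Uma is a knight.

Verification:
- Wendy (knight) says "At least one of us is a knave" - this is TRUE because Noah is a knave.
- Noah (knave) says "Tara and I are the same type" - this is FALSE (a lie) because Noah is a knave and Tara is a knight.
- Tara (knight) says "Exactly 3 of us are knights" - this is TRUE because there are 3 knights.
- Uma (knight) says "Tara always speaks truthfully" - this is TRUE because Tara is a knight.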